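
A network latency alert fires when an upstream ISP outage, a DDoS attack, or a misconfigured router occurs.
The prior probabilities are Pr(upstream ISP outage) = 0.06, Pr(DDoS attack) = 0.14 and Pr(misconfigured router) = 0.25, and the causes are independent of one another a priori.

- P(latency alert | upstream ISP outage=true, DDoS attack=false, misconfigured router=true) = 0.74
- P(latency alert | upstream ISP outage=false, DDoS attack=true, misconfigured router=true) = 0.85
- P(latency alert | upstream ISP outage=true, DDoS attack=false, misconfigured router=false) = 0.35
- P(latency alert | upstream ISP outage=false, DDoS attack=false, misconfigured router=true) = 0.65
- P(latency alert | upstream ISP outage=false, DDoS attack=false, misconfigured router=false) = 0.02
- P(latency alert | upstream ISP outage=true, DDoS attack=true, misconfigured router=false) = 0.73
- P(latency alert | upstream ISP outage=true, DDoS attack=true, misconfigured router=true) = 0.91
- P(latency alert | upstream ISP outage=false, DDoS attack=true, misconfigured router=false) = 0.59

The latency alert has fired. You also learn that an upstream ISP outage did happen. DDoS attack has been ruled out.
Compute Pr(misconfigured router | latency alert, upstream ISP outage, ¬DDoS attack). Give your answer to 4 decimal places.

Pr(misconfigured router | latency alert, upstream ISP outage, ¬DDoS attack) ≈ 0.4134

Enumerate both values of misconfigured router and weight by the priors:
  P(latency alert | upstream ISP outage, ¬DDoS attack) = 0.35*0.75 + 0.74*0.25
        = 0.262500 + 0.185000 = 0.447500
Keeping only the misconfigured router-present terms gives 0.185000, so
  P(misconfigured router | latency alert, upstream ISP outage, ¬DDoS attack) = 0.185000 / 0.447500 ≈ 0.4134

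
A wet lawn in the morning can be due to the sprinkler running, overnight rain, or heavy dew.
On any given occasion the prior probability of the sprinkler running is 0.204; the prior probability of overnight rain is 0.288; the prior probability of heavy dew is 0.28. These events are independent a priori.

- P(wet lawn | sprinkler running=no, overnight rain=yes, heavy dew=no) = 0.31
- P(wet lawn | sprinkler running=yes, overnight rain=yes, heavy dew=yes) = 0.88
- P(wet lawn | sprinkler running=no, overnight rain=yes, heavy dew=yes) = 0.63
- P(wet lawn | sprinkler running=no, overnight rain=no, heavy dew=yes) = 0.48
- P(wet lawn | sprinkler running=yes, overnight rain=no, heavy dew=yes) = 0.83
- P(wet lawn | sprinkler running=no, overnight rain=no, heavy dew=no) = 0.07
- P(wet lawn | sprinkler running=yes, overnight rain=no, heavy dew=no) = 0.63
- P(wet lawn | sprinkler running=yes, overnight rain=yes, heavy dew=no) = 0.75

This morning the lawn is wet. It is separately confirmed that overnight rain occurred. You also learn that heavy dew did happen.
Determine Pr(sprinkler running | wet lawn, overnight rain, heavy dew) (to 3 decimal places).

Numerator (weight on configurations with sprinkler running): 0.88×0.204 = 0.179520
Denominator P(wet lawn | overnight rain, heavy dew): 0.63×0.796 + 0.88×0.204 = 0.681000
P(sprinkler running | wet lawn, overnight rain, heavy dew) = 0.179520/0.681000 ≈ 0.264

Pr(sprinkler running | wet lawn, overnight rain, heavy dew) ≈ 0.264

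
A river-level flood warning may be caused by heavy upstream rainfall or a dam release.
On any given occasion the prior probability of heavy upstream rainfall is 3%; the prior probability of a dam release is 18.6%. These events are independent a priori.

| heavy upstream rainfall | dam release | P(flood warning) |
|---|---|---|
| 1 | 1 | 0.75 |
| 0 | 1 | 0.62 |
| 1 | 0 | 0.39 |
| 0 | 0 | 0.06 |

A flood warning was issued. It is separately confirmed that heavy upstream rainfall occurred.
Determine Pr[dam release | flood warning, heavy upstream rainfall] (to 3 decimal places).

P(flood warning | heavy upstream rainfall) = 0.39*0.814 + 0.75*0.186 = 0.317460 + 0.139500 = 0.456960
Restricting to configurations with dam release present: 0.75*0.186 = 0.139500.
Hence the posterior is 0.139500/0.456960 ≈ 0.305.

Pr[dam release | flood warning, heavy upstream rainfall] ≈ 0.305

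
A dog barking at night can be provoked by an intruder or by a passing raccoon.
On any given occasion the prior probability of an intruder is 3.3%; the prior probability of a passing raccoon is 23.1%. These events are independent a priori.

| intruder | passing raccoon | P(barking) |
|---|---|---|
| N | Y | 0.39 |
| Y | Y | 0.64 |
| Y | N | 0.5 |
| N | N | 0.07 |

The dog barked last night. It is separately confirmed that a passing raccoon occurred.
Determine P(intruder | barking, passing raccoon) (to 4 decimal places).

P(intruder | barking, passing raccoon) ≈ 0.0530

Weight on intruder=true, given the evidence: 0.64×0.033 = 0.021120
Normalizer over all consistent configurations: 0.39×0.967 + 0.64×0.033 = 0.398250
Posterior = 0.021120 / 0.398250 ≈ 0.0530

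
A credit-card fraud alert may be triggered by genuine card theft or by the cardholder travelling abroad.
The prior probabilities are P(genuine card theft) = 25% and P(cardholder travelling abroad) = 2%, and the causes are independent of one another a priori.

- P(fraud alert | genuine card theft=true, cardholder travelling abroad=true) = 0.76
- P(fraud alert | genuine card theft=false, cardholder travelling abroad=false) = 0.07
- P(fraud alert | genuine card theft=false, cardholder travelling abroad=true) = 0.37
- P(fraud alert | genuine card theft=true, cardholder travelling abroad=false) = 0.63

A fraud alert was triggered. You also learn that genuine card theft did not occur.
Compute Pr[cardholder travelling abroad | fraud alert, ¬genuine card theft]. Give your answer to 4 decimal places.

By total probability over both values of cardholder travelling abroad:
  P(fraud alert | ¬genuine card theft) = 0.07·0.98 + 0.37·0.02
        = 0.068600 + 0.007400 = 0.076000
Keeping only the cardholder travelling abroad-present terms gives 0.007400, so
  P(cardholder travelling abroad | fraud alert, ¬genuine card theft) = 0.007400 / 0.076000 ≈ 0.0974

Pr[cardholder travelling abroad | fraud alert, ¬genuine card theft] ≈ 0.0974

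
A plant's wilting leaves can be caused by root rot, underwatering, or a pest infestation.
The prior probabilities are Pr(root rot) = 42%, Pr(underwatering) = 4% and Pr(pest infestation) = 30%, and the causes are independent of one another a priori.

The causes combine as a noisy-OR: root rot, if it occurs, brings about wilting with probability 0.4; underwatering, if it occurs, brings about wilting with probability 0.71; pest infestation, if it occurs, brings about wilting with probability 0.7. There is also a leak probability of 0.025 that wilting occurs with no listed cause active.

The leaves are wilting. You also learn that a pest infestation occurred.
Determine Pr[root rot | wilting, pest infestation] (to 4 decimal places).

Under noisy-OR, P(wilting | causes) = 1 − (1−0.025)·∏(1−qᵢ) over the active causes.
By total probability over the 4 (root rot, underwatering) configurations:
  P(wilting | pest infestation) = 0.7075·0.58·0.96 + 0.915175·0.58·0.04 + 0.8245·0.42·0.96 + 0.949105·0.42·0.04
        = 0.393936 + 0.021232 + 0.332438 + 0.015945 = 0.763551
Configurations with root rot contribute 0.348383, so
  P(root rot | wilting, pest infestation) = 0.348383 / 0.763551 ≈ 0.4563

Pr[root rot | wilting, pest infestation] ≈ 0.4563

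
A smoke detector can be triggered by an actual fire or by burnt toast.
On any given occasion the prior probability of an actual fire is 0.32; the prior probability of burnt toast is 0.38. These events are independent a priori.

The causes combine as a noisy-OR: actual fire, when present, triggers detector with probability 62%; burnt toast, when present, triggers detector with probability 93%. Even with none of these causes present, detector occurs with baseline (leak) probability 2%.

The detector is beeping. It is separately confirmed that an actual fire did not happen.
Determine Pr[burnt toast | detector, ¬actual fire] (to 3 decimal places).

Pr[burnt toast | detector, ¬actual fire] ≈ 0.966

Under noisy-OR, P(detector | causes) = 1 − (1−0.02)·∏(1−qᵢ) over the active causes.
Enumerate both values of burnt toast and weight by the priors:
  P(detector | ¬actual fire) = 0.02·0.62 + 0.9314·0.38
        = 0.012400 + 0.353932 = 0.366332
Configurations with burnt toast contribute 0.353932, so
  P(burnt toast | detector, ¬actual fire) = 0.353932 / 0.366332 ≈ 0.966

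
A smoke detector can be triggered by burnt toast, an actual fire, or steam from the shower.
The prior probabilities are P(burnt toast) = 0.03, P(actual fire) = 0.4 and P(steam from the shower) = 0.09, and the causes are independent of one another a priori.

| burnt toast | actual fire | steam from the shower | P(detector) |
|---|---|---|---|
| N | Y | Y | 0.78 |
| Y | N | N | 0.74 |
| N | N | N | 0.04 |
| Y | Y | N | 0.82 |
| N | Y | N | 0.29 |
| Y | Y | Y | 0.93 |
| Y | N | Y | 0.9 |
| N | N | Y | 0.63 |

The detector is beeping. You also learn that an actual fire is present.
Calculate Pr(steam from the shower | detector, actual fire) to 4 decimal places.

Pr(steam from the shower | detector, actual fire) ≈ 0.2023

Sum P(detector|·) weighted by the priors over the 4 (burnt toast, steam from the shower) configurations:
  P(detector | actual fire) = 0.29*0.97*0.91 + 0.78*0.97*0.09 + 0.82*0.03*0.91 + 0.93*0.03*0.09
        = 0.255983 + 0.068094 + 0.022386 + 0.002511 = 0.348974
Keeping only the steam from the shower-present terms gives 0.070605, so
  P(steam from the shower | detector, actual fire) = 0.070605 / 0.348974 ≈ 0.2023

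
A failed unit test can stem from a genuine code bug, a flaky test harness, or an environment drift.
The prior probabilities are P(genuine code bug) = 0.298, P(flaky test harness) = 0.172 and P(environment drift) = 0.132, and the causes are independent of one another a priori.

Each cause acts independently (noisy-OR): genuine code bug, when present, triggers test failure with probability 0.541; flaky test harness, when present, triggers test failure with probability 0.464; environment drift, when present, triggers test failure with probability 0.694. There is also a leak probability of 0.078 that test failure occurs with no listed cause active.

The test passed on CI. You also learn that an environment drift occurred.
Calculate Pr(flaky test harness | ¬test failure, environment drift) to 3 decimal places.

Under noisy-OR, P(test failure | causes) = 1 − (1−0.078)·∏(1−qᵢ) over the active causes.
P(¬test failure | environment drift) = 0.282132*0.702*0.828 + 0.151223*0.702*0.172 + 0.129499*0.298*0.828 + 0.069411*0.298*0.172 = 0.163991 + 0.018259 + 0.031953 + 0.003558 = 0.217761
Restricting to configurations with flaky test harness present: 0.018259 + 0.003558 = 0.021817.
P(flaky test harness | ¬test failure, environment drift) = 0.021817 / 0.217761 ≈ 0.100

Pr(flaky test harness | ¬test failure, environment drift) ≈ 0.100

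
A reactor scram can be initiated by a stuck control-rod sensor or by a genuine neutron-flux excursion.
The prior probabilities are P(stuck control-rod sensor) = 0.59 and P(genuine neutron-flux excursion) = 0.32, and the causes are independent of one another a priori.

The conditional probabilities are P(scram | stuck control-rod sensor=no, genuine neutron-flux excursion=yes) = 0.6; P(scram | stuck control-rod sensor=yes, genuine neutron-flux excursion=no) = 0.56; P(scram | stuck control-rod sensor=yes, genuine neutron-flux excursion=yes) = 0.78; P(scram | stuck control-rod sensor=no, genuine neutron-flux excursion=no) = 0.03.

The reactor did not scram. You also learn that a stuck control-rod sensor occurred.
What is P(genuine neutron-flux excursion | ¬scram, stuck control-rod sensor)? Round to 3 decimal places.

P(genuine neutron-flux excursion | ¬scram, stuck control-rod sensor) ≈ 0.190

Weight on genuine neutron-flux excursion=true, given the evidence: 0.22×0.32 = 0.070400
Normalizer over all consistent configurations: 0.44×0.68 + 0.22×0.32 = 0.369600
Posterior = 0.070400 / 0.369600 ≈ 0.190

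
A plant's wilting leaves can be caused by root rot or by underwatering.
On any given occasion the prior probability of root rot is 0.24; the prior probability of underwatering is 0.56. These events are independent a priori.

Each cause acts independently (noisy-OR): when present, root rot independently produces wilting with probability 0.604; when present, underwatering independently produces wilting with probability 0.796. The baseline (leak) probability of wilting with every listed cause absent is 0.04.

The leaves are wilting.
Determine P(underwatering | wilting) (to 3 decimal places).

P(underwatering | wilting) ≈ 0.855

Under noisy-OR, P(wilting | causes) = 1 − (1−0.04)·∏(1−qᵢ) over the active causes.
Enumerate the 4 (root rot, underwatering) configurations and weight by the priors:
  P(wilting) = 0.04×0.76×0.44 + 0.80416×0.76×0.56 + 0.61984×0.24×0.44 + 0.922447×0.24×0.56
        = 0.013376 + 0.342250 + 0.065455 + 0.123977 = 0.545058
Keeping only the underwatering-present terms gives 0.466227, so
  P(underwatering | wilting) = 0.466227 / 0.545058 ≈ 0.855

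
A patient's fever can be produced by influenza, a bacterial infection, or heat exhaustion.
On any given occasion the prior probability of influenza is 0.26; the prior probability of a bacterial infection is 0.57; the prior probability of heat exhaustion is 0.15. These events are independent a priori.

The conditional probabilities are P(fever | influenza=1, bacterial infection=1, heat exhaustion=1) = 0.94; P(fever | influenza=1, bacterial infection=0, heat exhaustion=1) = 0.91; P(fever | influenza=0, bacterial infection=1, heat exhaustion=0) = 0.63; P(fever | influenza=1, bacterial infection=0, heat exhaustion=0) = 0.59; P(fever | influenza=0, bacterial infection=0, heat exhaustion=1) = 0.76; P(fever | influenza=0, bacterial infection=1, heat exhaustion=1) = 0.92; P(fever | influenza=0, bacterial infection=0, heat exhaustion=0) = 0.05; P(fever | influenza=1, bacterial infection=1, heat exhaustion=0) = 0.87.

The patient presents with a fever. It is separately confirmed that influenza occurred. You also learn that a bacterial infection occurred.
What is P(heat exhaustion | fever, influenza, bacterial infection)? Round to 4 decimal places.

Enumerate both values of heat exhaustion and weight by the priors:
  P(fever | influenza, bacterial infection) = 0.87·0.85 + 0.94·0.15
        = 0.739500 + 0.141000 = 0.880500
The terms with heat exhaustion present sum to 0.141000, so
  P(heat exhaustion | fever, influenza, bacterial infection) = 0.141000 / 0.880500 ≈ 0.1601

P(heat exhaustion | fever, influenza, bacterial infection) ≈ 0.1601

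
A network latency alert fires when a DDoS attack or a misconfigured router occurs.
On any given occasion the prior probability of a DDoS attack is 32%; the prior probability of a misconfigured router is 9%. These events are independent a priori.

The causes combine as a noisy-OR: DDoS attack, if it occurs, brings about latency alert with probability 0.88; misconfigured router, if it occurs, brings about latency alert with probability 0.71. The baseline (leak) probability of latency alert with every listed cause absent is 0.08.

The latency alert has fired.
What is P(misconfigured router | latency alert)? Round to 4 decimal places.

P(misconfigured router | latency alert) ≈ 0.1908

Under noisy-OR, P(latency alert | causes) = 1 − (1−0.08)·∏(1−qᵢ) over the active causes.
P(latency alert) = 0.08·0.68·0.91 + 0.7332·0.68·0.09 + 0.8896·0.32·0.91 + 0.967984·0.32·0.09 = 0.049504 + 0.044872 + 0.259052 + 0.027878 = 0.381306
The misconfigured router-present share is 0.044872 + 0.027878 = 0.072750.
So P(misconfigured router | latency alert) = 0.072750/0.381306 ≈ 0.1908.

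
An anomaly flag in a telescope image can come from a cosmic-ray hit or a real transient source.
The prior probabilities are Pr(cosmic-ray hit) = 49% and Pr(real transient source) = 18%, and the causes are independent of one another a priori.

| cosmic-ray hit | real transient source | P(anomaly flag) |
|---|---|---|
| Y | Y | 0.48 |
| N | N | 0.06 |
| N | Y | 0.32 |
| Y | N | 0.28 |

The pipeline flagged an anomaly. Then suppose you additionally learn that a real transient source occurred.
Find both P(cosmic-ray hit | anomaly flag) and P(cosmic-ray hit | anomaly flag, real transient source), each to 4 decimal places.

P(cosmic-ray hit | anomaly flag) ≈ 0.7398; P(cosmic-ray hit | anomaly flag, real transient source) ≈ 0.5904

Sum P(anomaly flag|·) weighted by the priors over the 4 (cosmic-ray hit, real transient source) configurations:
  P(anomaly flag) = 0.06×0.51×0.82 + 0.32×0.51×0.18 + 0.28×0.49×0.82 + 0.48×0.49×0.18
        = 0.025092 + 0.029376 + 0.112504 + 0.042336 = 0.209308
The terms with cosmic-ray hit present sum to 0.154840, so
  P(cosmic-ray hit | anomaly flag) = 0.154840 / 0.209308 ≈ 0.7398

Now also conditioning on real transient source=true:
P(anomaly flag | real transient source) = 0.32*0.51 + 0.48*0.49 = 0.163200 + 0.235200 = 0.398400
Restricting to configurations with cosmic-ray hit present: 0.48*0.49 = 0.235200.
So P(cosmic-ray hit | anomaly flag, real transient source) = 0.235200/0.398400 ≈ 0.5904.
The drop from 0.7398 to 0.5904 is the explaining-away (discounting) effect.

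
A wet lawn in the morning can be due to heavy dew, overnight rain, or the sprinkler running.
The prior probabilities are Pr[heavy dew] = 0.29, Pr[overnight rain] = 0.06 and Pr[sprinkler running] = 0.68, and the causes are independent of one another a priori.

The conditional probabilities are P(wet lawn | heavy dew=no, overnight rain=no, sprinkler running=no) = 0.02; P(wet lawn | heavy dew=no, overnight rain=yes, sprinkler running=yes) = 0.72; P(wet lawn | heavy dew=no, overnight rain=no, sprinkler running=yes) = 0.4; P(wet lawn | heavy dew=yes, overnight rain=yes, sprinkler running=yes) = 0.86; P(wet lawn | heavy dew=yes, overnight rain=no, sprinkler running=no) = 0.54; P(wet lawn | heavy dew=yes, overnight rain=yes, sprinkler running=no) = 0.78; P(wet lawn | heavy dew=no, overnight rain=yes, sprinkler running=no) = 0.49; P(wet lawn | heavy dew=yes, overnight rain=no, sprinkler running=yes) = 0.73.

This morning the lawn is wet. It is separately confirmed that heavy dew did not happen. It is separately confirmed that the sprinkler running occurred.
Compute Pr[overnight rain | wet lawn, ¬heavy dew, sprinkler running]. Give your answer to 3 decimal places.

Pr[overnight rain | wet lawn, ¬heavy dew, sprinkler running] ≈ 0.103

Weight on overnight rain=true, given the evidence: 0.72×0.06 = 0.043200
Normalizer over all consistent configurations: 0.4×0.94 + 0.72×0.06 = 0.419200
P(overnight rain | wet lawn, ¬heavy dew, sprinkler running) = 0.043200/0.419200 ≈ 0.103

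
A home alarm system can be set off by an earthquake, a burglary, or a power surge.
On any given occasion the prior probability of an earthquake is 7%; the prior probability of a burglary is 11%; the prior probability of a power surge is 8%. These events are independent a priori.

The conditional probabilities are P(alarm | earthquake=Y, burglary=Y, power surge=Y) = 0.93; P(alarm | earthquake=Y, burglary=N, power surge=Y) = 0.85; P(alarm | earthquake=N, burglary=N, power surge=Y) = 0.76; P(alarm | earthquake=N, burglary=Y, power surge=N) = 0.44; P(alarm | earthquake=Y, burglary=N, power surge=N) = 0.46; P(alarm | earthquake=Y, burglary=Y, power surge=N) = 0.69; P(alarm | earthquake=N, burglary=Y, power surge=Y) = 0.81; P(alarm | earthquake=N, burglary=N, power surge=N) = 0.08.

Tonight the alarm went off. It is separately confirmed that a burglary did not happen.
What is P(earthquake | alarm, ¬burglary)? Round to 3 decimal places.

Weight on earthquake=true, given the evidence: 0.029624 + 0.004760 = 0.034384
Denominator P(alarm | ¬burglary): 0.08×0.93×0.92 + 0.76×0.93×0.08 + 0.46×0.07×0.92 + 0.85×0.07×0.08 = 0.159376
Posterior = 0.034384 / 0.159376 ≈ 0.216

P(earthquake | alarm, ¬burglary) ≈ 0.216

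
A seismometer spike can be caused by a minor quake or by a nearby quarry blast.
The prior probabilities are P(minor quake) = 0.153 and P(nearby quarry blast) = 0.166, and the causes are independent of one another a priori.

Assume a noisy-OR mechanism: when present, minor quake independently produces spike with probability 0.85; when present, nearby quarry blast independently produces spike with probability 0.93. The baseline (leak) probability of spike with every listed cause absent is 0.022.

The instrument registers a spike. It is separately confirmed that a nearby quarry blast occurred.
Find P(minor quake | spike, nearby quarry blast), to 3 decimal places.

P(minor quake | spike, nearby quarry blast) ≈ 0.161

Under noisy-OR, P(spike | causes) = 1 − (1−0.022)·∏(1−qᵢ) over the active causes.
P(spike | nearby quarry blast) = 0.93154×0.847 + 0.989731×0.153 = 0.789014 + 0.151429 = 0.940443
Restricting to configurations with minor quake present: 0.989731×0.153 = 0.151429.
P(minor quake | spike, nearby quarry blast) = 0.151429 / 0.940443 ≈ 0.161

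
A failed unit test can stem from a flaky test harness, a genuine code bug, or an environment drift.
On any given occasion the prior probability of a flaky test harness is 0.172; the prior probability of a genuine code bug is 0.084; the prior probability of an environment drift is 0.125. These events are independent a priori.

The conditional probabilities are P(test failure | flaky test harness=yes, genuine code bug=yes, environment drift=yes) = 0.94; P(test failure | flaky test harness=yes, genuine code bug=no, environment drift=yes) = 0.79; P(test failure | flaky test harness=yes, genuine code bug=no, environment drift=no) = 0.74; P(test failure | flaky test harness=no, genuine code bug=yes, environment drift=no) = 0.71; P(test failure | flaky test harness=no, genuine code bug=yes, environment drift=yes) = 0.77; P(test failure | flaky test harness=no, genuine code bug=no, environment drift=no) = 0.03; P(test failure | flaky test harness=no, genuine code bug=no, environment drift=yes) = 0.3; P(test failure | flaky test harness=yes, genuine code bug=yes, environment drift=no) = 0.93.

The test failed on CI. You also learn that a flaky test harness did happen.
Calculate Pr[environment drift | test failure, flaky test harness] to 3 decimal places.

For the numerator, keep only environment drift=true terms: 0.090455 + 0.009870 = 0.100325
Denominator P(test failure | flaky test harness): 0.74×0.916×0.875 + 0.79×0.916×0.125 + 0.93×0.084×0.875 + 0.94×0.084×0.125 = 0.761790
Posterior = 0.100325 / 0.761790 ≈ 0.132

Pr[environment drift | test failure, flaky test harness] ≈ 0.132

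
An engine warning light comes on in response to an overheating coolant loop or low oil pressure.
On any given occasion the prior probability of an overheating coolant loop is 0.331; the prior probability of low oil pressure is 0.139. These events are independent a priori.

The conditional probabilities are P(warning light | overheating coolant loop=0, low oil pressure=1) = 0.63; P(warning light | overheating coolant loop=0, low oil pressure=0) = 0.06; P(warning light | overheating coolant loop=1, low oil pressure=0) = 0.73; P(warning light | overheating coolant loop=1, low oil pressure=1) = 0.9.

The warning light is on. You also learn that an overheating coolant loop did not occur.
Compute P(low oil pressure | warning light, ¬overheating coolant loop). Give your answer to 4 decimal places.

P(low oil pressure | warning light, ¬overheating coolant loop) ≈ 0.6290

For the numerator, keep only low oil pressure=true terms: 0.63×0.139 = 0.087570
The normalizing constant is 0.06×0.861 + 0.63×0.139 = 0.139230
Posterior = 0.087570 / 0.139230 ≈ 0.6290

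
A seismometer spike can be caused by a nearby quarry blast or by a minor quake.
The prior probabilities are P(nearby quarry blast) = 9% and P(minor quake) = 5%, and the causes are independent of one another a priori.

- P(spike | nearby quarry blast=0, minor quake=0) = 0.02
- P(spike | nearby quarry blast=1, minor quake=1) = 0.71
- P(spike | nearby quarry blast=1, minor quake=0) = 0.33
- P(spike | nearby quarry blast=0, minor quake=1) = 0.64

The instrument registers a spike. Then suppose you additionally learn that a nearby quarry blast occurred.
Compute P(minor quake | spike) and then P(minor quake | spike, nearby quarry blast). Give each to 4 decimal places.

Numerator (weight on configurations with minor quake): 0.029120 + 0.003195 = 0.032315
Normalizer over all consistent configurations: 0.02·0.91·0.95 + 0.64·0.91·0.05 + 0.33·0.09·0.95 + 0.71·0.09·0.05 = 0.077820
P(minor quake | spike) = 0.032315/0.077820 ≈ 0.4153

Now also conditioning on nearby quarry blast=true:
P(spike | nearby quarry blast) = 0.33·0.95 + 0.71·0.05 = 0.313500 + 0.035500 = 0.349000
The minor quake-present share is 0.71·0.05 = 0.035500.
P(minor quake | spike, nearby quarry blast) = 0.035500 / 0.349000 ≈ 0.1017

P(minor quake | spike) ≈ 0.4153; P(minor quake | spike, nearby quarry blast) ≈ 0.1017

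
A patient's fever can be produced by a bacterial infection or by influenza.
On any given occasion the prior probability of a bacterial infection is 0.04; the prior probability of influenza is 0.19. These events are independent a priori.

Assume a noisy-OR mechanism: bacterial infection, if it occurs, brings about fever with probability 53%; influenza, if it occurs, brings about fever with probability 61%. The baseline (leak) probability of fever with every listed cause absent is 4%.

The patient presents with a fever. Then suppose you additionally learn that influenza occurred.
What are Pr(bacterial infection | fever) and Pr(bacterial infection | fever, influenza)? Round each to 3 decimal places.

Under noisy-OR, P(fever | causes) = 1 − (1−0.04)·∏(1−qᵢ) over the active causes.
Weight on bacterial infection=true, given the evidence: 0.017781 + 0.006263 = 0.024044
Normalizer over all consistent configurations: 0.04·0.96·0.81 + 0.6256·0.96·0.19 + 0.5488·0.04·0.81 + 0.824032·0.04·0.19 = 0.169257
Posterior = 0.024044 / 0.169257 ≈ 0.142

Now also conditioning on influenza=true:
Enumerate both values of bacterial infection and weight by the priors:
  P(fever | influenza) = 0.6256*0.96 + 0.824032*0.04
        = 0.600576 + 0.032961 = 0.633537
Configurations with bacterial infection contribute 0.032961, so
  P(bacterial infection | fever, influenza) = 0.032961 / 0.633537 ≈ 0.052
This is intercausal reasoning (explaining away): once influenza accounts for the fever, bacterial infection becomes less likely.

Pr(bacterial infection | fever) ≈ 0.142; Pr(bacterial infection | fever, influenza) ≈ 0.052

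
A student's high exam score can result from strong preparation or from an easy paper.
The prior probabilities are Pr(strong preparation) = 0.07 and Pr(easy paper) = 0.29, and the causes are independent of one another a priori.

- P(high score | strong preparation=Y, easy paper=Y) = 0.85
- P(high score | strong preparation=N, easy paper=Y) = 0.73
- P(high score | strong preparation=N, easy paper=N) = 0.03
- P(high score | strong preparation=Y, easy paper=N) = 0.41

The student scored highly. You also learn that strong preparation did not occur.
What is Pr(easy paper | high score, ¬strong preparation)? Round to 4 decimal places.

Enumerate both values of easy paper and weight by the priors:
  P(high score | ¬strong preparation) = 0.03*0.71 + 0.73*0.29
        = 0.021300 + 0.211700 = 0.233000
Keeping only the easy paper-present terms gives 0.211700, so
  P(easy paper | high score, ¬strong preparation) = 0.211700 / 0.233000 ≈ 0.9086

Pr(easy paper | high score, ¬strong preparation) ≈ 0.9086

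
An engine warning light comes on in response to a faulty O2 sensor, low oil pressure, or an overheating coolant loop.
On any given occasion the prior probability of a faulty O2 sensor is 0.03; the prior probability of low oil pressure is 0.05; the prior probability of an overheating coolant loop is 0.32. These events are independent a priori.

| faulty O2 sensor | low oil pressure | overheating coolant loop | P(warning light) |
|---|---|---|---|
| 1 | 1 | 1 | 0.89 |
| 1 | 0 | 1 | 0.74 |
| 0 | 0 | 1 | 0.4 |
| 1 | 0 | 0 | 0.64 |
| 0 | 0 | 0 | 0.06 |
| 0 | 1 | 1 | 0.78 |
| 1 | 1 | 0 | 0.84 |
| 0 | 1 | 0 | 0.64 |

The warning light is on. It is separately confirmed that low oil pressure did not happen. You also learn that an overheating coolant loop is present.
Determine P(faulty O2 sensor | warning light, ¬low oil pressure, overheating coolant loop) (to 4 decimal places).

For the numerator, keep only faulty O2 sensor=true terms: 0.74·0.03 = 0.022200
The normalizing constant is 0.4·0.97 + 0.74·0.03 = 0.410200
Posterior = 0.022200 / 0.410200 ≈ 0.0541

P(faulty O2 sensor | warning light, ¬low oil pressure, overheating coolant loop) ≈ 0.0541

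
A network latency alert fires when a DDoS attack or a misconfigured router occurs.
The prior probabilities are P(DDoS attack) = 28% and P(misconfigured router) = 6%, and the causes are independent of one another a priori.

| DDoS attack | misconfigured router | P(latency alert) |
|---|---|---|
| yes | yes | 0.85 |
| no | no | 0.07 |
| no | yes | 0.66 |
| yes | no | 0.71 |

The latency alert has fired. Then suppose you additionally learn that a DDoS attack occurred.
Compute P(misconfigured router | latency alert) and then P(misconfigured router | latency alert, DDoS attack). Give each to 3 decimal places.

By total probability over the 4 (DDoS attack, misconfigured router) configurations:
  P(latency alert) = 0.07*0.72*0.94 + 0.66*0.72*0.06 + 0.71*0.28*0.94 + 0.85*0.28*0.06
        = 0.047376 + 0.028512 + 0.186872 + 0.014280 = 0.277040
Keeping only the misconfigured router-present terms gives 0.042792, so
  P(misconfigured router | latency alert) = 0.042792 / 0.277040 ≈ 0.154

With the extra evidence:
P(latency alert | DDoS attack) = 0.71*0.94 + 0.85*0.06 = 0.667400 + 0.051000 = 0.718400
Of this, 0.051000 comes from 0.85*0.06 (the misconfigured router=true cases).
So P(misconfigured router | latency alert, DDoS attack) = 0.051000/0.718400 ≈ 0.071.

P(misconfigured router | latency alert) ≈ 0.154; P(misconfigured router | latency alert, DDoS attack) ≈ 0.071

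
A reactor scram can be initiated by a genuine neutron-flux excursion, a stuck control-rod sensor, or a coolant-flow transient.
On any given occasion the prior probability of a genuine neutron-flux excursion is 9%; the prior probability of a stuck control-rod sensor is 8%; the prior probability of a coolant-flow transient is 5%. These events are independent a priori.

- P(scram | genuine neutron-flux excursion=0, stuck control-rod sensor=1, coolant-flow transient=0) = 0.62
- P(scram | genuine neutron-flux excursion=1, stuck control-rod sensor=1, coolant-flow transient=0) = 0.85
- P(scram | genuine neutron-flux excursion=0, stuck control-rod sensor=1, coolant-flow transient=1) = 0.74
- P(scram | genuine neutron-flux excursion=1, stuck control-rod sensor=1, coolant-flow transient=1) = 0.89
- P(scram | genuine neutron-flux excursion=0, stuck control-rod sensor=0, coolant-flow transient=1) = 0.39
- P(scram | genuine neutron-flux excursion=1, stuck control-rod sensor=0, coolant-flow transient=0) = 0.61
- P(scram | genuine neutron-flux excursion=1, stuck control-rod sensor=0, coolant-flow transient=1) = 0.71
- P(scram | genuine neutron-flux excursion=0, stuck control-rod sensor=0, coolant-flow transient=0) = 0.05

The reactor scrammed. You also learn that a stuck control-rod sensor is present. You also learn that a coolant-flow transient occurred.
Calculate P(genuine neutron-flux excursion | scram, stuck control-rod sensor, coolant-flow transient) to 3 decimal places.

By total probability over both values of genuine neutron-flux excursion:
  P(scram | stuck control-rod sensor, coolant-flow transient) = 0.74·0.91 + 0.89·0.09
        = 0.673400 + 0.080100 = 0.753500
The terms with genuine neutron-flux excursion present sum to 0.080100, so
  P(genuine neutron-flux excursion | scram, stuck control-rod sensor, coolant-flow transient) = 0.080100 / 0.753500 ≈ 0.106

P(genuine neutron-flux excursion | scram, stuck control-rod sensor, coolant-flow transient) ≈ 0.106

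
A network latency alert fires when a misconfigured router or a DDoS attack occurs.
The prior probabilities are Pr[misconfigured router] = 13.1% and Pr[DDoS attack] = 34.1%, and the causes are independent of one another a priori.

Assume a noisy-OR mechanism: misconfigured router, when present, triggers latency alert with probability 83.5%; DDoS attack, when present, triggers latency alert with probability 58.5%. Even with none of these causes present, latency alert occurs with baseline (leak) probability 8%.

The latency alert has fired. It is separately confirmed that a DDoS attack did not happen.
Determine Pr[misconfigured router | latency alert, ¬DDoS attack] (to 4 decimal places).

Pr[misconfigured router | latency alert, ¬DDoS attack] ≈ 0.6151

Under noisy-OR, P(latency alert | causes) = 1 − (1−0.08)·∏(1−qᵢ) over the active causes.
Sum P(latency alert|·) weighted by the priors over both values of misconfigured router:
  P(latency alert | ¬DDoS attack) = 0.08*0.869 + 0.8482*0.131
        = 0.069520 + 0.111114 = 0.180634
Keeping only the misconfigured router-present terms gives 0.111114, so
  P(misconfigured router | latency alert, ¬DDoS attack) = 0.111114 / 0.180634 ≈ 0.6151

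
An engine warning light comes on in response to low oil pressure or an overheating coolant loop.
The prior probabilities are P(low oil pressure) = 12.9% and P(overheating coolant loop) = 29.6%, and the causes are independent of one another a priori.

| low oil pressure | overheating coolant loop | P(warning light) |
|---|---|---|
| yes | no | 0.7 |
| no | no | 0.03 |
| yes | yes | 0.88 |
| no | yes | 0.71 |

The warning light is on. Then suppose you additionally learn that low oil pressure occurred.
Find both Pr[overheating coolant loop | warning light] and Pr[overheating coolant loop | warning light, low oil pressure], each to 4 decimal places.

Numerator (weight on configurations with overheating coolant loop): 0.183049 + 0.033602 = 0.216651
Denominator P(warning light): 0.03×0.871×0.704 + 0.71×0.871×0.296 + 0.7×0.129×0.704 + 0.88×0.129×0.296 = 0.298618
P(overheating coolant loop | warning light) = 0.216651/0.298618 ≈ 0.7255

Now condition on the additional information:
Enumerate both values of overheating coolant loop and weight by the priors:
  P(warning light | low oil pressure) = 0.7×0.704 + 0.88×0.296
        = 0.492800 + 0.260480 = 0.753280
The terms with overheating coolant loop present sum to 0.260480, so
  P(overheating coolant loop | warning light, low oil pressure) = 0.260480 / 0.753280 ≈ 0.3458

Pr[overheating coolant loop | warning light] ≈ 0.7255; Pr[overheating coolant loop | warning light, low oil pressure] ≈ 0.3458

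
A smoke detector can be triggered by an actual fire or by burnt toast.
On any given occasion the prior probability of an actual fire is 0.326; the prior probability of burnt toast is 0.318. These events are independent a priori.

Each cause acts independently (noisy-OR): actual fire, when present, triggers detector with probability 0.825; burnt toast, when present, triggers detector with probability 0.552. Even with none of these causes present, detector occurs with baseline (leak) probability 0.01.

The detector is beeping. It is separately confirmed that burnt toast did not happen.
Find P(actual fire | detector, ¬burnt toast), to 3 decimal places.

P(actual fire | detector, ¬burnt toast) ≈ 0.976

Under noisy-OR, P(detector | causes) = 1 − (1−0.01)·∏(1−qᵢ) over the active causes.
Weight on actual fire=true, given the evidence: 0.82675·0.326 = 0.269520
Denominator P(detector | ¬burnt toast): 0.01·0.674 + 0.82675·0.326 = 0.276260
Posterior = 0.269520 / 0.276260 ≈ 0.976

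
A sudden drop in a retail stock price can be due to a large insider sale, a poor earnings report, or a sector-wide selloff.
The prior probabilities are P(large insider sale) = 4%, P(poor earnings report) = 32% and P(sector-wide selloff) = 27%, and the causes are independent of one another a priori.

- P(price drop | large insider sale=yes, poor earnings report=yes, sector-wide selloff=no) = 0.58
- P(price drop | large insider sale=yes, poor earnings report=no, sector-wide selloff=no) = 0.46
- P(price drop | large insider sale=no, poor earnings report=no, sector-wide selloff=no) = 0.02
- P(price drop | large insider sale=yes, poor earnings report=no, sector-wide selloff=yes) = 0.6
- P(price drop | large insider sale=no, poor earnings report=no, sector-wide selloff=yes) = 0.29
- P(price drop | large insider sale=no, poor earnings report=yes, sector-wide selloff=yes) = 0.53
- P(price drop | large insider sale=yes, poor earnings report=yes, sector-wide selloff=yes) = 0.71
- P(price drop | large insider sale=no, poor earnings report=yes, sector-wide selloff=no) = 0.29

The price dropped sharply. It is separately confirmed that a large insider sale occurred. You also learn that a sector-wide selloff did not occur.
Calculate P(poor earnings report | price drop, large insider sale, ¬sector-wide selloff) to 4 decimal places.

Numerator (weight on configurations with poor earnings report): 0.58*0.32 = 0.185600
The normalizing constant is 0.46*0.68 + 0.58*0.32 = 0.498400
Posterior = 0.185600 / 0.498400 ≈ 0.3724

P(poor earnings report | price drop, large insider sale, ¬sector-wide selloff) ≈ 0.3724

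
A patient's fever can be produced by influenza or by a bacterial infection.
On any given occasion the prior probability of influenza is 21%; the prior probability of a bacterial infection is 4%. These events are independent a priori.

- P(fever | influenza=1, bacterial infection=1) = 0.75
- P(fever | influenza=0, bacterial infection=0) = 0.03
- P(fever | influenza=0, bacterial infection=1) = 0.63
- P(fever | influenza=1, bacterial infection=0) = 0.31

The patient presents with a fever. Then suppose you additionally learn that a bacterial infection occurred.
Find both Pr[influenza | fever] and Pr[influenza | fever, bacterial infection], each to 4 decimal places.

For the numerator, keep only influenza=true terms: 0.062496 + 0.006300 = 0.068796
Denominator P(fever): 0.03×0.79×0.96 + 0.63×0.79×0.04 + 0.31×0.21×0.96 + 0.75×0.21×0.04 = 0.111456
P(influenza | fever) = 0.068796/0.111456 ≈ 0.6172

Now condition on the additional information:
Sum P(fever|·) weighted by the priors over both values of influenza:
  P(fever | bacterial infection) = 0.63*0.79 + 0.75*0.21
        = 0.497700 + 0.157500 = 0.655200
The terms with influenza present sum to 0.157500, so
  P(influenza | fever, bacterial infection) = 0.157500 / 0.655200 ≈ 0.2404
This is intercausal reasoning (explaining away): once bacterial infection accounts for the fever, influenza becomes less likely.

Pr[influenza | fever] ≈ 0.6172; Pr[influenza | fever, bacterial infection] ≈ 0.2404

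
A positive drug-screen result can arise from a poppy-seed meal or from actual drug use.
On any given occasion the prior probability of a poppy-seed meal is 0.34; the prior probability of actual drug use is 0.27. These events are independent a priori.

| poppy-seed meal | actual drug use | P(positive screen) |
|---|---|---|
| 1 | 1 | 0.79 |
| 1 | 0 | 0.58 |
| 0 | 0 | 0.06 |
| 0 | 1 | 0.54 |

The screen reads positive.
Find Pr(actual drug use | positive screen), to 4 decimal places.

Pr(actual drug use | positive screen) ≈ 0.4940

P(positive screen) = 0.06*0.66*0.73 + 0.54*0.66*0.27 + 0.58*0.34*0.73 + 0.79*0.34*0.27 = 0.028908 + 0.096228 + 0.143956 + 0.072522 = 0.341614
Of this, 0.168750 comes from 0.096228 + 0.072522 (the actual drug use=true cases).
Hence the posterior is 0.168750/0.341614 ≈ 0.4940.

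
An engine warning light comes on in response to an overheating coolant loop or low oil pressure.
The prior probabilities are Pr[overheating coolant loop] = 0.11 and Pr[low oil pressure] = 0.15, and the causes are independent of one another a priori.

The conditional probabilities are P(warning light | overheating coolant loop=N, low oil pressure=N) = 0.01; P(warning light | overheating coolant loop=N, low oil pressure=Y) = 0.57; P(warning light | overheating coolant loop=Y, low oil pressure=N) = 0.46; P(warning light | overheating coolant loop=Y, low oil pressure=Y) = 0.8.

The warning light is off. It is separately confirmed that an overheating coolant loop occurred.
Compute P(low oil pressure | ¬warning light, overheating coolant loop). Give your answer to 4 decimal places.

Sum P(¬warning light|·) weighted by the priors over both values of low oil pressure:
  P(¬warning light | overheating coolant loop) = 0.54*0.85 + 0.2*0.15
        = 0.459000 + 0.030000 = 0.489000
The terms with low oil pressure present sum to 0.030000, so
  P(low oil pressure | ¬warning light, overheating coolant loop) = 0.030000 / 0.489000 ≈ 0.0613

P(low oil pressure | ¬warning light, overheating coolant loop) ≈ 0.0613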